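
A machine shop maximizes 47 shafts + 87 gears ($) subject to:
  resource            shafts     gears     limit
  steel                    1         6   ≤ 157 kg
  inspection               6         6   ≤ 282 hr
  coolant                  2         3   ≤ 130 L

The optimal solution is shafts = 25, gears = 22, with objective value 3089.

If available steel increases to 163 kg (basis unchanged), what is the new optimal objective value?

Check each constraint at x*: steel 157/157 (tight); inspection 282/282 (tight); coolant 116/130 (slack 14).
By complementary slackness, y = 0 for the non-binding constraint.
The binding rows give the dual system: 1·y_steel + 6·y_inspection = 47 and 6·y_steel + 6·y_inspection = 87.
Solving: y_steel = 8, y_inspection = 6.5.
Δz = y_steel·Δb = 8 × (6) = 48, so new z* = 3089 + 48 = 3137.

3137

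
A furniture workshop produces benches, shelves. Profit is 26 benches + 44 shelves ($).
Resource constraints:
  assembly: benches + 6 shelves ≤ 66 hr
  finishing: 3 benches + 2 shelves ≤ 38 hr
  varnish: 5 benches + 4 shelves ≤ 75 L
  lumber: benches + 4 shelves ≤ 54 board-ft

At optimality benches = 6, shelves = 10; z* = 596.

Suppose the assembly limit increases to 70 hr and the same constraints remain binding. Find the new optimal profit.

616

Binding: assembly and finishing. Non-binding: varnish (5 unused), lumber (8 unused).
By complementary slackness, y = 0 for the non-binding constraints.
From A_Bᵀ y = c: 1·y_assembly + 3·y_finishing = 26; 6·y_assembly + 2·y_finishing = 44.
This yields shadow prices y_assembly = 5, y_finishing = 7.
Δz = y_assembly·Δb = 5 × (4) = 20, so new z* = 596 + 20 = 616.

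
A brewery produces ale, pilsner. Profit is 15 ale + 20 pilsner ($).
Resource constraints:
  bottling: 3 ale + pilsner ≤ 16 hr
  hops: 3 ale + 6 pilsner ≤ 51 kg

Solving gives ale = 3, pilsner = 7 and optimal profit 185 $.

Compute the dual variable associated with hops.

3

Check each constraint at x*: bottling 16/16 (tight); hops 51/51 (tight).
Dual feasibility on the basic columns requires 3·y_bottling + 3·y_hops = 15, 1·y_bottling + 6·y_hops = 20.
→ y_bottling = 2 and y_hops = 3.
Shadow price of hops = 3.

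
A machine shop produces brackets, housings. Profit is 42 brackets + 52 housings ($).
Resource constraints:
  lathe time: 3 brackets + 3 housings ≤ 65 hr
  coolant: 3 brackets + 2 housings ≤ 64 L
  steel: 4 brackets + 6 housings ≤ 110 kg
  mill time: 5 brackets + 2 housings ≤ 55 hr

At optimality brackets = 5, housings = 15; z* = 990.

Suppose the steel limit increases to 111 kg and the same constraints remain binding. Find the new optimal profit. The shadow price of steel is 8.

Δb = 1, so new z* = 990 + (8)·(1) = 990 + 8 = 998.

998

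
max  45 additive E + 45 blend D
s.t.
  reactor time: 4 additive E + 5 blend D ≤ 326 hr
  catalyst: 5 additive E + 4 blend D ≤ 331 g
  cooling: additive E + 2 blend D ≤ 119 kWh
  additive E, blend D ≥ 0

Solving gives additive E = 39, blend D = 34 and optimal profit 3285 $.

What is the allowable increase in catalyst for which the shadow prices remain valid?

Binding constraints: reactor time, catalyst. The basis is B = [[4,5],[5,4]] with det -9.
Per unit increase in catalyst, x* moves by d = (0.5556, -0.4444).
The basis stays optimal until blend D reaches 0; allowable increase = 76.5 g.

76.5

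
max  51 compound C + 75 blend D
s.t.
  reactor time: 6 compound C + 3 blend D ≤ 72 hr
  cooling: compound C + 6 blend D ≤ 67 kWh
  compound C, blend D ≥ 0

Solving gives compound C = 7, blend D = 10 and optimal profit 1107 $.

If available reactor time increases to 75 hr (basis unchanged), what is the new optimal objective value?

Both reactor time and cooling are binding at x*.
The binding rows give the dual system: 6·y_reactor time + 1·y_cooling = 51 and 3·y_reactor time + 6·y_cooling = 75.
→ y_reactor time = 7 and y_cooling = 9.
Δz = y_reactor time·Δb = 7 × (3) = 21, so new z* = 1107 + 21 = 1128.

1128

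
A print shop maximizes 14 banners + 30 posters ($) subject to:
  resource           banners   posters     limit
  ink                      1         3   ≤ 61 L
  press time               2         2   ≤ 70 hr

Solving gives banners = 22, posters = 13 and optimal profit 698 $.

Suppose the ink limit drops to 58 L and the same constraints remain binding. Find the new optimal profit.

674

Check each constraint at x*: ink 61/61 (tight); press time 70/70 (tight).
The binding rows give the dual system: 1·y_ink + 2·y_press time = 14 and 3·y_ink + 2·y_press time = 30.
→ y_ink = 8 and y_press time = 3.
Δz = y_ink·Δb = 8 × (-3) = -24, so new z* = 698 − 24 = 674.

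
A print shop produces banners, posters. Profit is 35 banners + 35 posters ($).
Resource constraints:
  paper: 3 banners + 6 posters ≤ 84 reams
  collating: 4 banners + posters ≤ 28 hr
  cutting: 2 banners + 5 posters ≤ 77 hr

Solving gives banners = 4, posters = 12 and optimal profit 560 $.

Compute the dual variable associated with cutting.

Binding: paper and collating. Non-binding: cutting (9 unused).
By complementary slackness, y = 0 for the non-binding constraint.
From A_Bᵀ y = c: 3·y_paper + 4·y_collating = 35; 6·y_paper + 1·y_collating = 35.
This yields shadow prices y_paper = 5, y_collating = 5.
Shadow price of cutting = 0.

0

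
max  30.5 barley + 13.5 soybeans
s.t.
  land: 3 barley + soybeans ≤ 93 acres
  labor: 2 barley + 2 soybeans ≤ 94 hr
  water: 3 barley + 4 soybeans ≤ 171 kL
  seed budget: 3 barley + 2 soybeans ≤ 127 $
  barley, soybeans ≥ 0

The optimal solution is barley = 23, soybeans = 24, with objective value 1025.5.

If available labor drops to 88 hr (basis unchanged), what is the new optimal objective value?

1010.5

Binding: land and labor. Non-binding: water (6 unused), seed budget (10 unused).
Since water, seed budget are not tight, their duals are 0.
Dual feasibility on the basic columns requires 3·y_land + 2·y_labor = 30.5, 1·y_land + 2·y_labor = 13.5.
→ y_land = 8.5 and y_labor = 2.5.
Δz = y_labor·Δb = 2.5 × (-6) = -15, so new z* = 1025.5 − 15 = 1010.5.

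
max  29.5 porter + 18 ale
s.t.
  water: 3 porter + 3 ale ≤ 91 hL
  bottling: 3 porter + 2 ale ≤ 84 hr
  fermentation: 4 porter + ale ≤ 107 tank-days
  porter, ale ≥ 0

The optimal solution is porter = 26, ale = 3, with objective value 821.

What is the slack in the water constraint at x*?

water used = 3·26 + 3·3 = 87; slack = 91 − 87 = 4.

4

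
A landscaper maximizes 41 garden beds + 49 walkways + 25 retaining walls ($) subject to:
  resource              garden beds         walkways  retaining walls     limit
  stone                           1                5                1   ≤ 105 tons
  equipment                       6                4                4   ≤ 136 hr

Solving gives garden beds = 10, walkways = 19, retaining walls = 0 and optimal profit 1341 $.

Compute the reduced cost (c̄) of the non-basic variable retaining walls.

-4

Both stone and equipment are binding at x*.
The binding rows give the dual system: 1·y_stone + 6·y_equipment = 41 and 5·y_stone + 4·y_equipment = 49.
This yields shadow prices y_stone = 5, y_equipment = 6.
Reduced cost of retaining walls: c₃ − yᵀa₃ = 25 − (5·1 + 6·4) = 25 − 29 = -4.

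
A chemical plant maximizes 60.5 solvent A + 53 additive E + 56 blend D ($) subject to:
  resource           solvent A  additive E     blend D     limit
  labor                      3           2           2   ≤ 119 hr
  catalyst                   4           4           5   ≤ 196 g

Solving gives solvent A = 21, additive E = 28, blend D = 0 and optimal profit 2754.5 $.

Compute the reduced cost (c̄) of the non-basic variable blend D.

-6.5

At the optimum: labor uses 119 of 119 (binding); catalyst uses 196 of 196 (binding).
The binding rows give the dual system: 3·y_labor + 4·y_catalyst = 60.5 and 2·y_labor + 4·y_catalyst = 53.
Solving: y_labor = 7.5, y_catalyst = 9.5.
Reduced cost of blend D: c₃ − yᵀa₃ = 56 − (7.5·2 + 9.5·5) = 56 − 62.5 = -6.5.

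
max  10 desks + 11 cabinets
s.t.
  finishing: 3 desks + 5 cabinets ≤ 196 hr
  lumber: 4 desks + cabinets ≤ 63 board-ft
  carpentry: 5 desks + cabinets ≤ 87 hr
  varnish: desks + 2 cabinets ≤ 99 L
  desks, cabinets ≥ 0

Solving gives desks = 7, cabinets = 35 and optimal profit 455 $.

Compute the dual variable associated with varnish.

Check each constraint at x*: finishing 196/196 (tight); lumber 63/63 (tight); carpentry 70/87 (slack 17); varnish 77/99 (slack 22).
Slack constraints have shadow price 0 (complementary slackness).
The binding rows give the dual system: 3·y_finishing + 4·y_lumber = 10 and 5·y_finishing + 1·y_lumber = 11.
→ y_finishing = 2 and y_lumber = 1.
Shadow price of varnish = 0.

0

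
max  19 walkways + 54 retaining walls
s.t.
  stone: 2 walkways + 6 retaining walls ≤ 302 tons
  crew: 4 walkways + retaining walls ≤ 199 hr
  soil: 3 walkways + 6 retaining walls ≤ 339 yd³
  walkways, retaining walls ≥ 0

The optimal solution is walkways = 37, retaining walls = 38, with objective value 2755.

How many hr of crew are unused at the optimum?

crew used = 4·37 + 1·38 = 186; slack = 199 − 186 = 13.

13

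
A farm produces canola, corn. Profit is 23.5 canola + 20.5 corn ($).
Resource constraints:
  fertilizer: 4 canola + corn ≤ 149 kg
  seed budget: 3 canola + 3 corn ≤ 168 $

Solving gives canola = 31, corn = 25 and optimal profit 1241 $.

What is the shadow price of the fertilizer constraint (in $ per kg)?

1

Both fertilizer and seed budget are binding at x*.
Dual feasibility on the basic columns requires 4·y_fertilizer + 3·y_seed budget = 23.5, 1·y_fertilizer + 3·y_seed budget = 20.5.
This yields shadow prices y_fertilizer = 1, y_seed budget = 6.5.
Shadow price of fertilizer = 1.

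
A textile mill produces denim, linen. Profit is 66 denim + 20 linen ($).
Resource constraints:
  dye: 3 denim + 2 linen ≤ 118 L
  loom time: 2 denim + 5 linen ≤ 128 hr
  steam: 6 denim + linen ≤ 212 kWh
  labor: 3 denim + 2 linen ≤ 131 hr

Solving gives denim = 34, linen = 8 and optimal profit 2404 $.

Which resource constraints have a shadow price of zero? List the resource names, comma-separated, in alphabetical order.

dye: 118/118 (binding)
loom time: 108/128 (slack 20)
steam: 212/212 (binding)
labor: 118/131 (slack 13)
By complementary slackness, a constraint with positive slack has shadow price 0 → labor, loom time.

labor, loom time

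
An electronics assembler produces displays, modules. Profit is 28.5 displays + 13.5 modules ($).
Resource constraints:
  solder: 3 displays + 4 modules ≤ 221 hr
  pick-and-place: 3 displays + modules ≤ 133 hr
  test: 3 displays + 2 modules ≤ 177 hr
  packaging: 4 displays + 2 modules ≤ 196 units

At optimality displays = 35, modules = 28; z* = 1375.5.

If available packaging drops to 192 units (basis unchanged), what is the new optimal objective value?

1351.5

Check each constraint at x*: solder 217/221 (slack 4); pick-and-place 133/133 (tight); test 161/177 (slack 16); packaging 196/196 (tight).
Slack constraints have shadow price 0 (complementary slackness).
Dual feasibility on the basic columns requires 3·y_pick-and-place + 4·y_packaging = 28.5, 1·y_pick-and-place + 2·y_packaging = 13.5.
Solving: y_pick-and-place = 1.5, y_packaging = 6.
Δz = y_packaging·Δb = 6 × (-4) = -24, so new z* = 1375.5 − 24 = 1351.5.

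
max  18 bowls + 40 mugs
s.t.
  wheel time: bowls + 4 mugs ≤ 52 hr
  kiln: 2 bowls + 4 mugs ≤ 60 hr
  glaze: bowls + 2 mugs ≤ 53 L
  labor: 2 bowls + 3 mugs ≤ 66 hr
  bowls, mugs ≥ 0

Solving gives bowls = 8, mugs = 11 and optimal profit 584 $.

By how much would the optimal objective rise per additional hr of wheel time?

Check each constraint at x*: wheel time 52/52 (tight); kiln 60/60 (tight); glaze 30/53 (slack 23); labor 49/66 (slack 17).
By complementary slackness, y = 0 for the non-binding constraints.
From A_Bᵀ y = c: 1·y_wheel time + 2·y_kiln = 18; 4·y_wheel time + 4·y_kiln = 40.
This yields shadow prices y_wheel time = 2, y_kiln = 8.
Shadow price of wheel time = 2.

2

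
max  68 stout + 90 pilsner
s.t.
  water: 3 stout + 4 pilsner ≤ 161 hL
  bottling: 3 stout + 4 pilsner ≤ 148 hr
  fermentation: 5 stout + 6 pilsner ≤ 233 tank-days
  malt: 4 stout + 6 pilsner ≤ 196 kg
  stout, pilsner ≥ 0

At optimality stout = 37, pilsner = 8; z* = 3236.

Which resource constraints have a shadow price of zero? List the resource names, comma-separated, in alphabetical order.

bottling, water

water: 143/161 (slack 18)
bottling: 143/148 (slack 5)
fermentation: 233/233 (binding)
malt: 196/196 (binding)
By complementary slackness, a constraint with positive slack has shadow price 0 → bottling, water.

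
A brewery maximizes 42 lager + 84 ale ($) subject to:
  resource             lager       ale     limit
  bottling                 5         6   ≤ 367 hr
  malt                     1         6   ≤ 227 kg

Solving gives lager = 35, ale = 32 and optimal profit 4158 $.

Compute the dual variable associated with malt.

Both bottling and malt are binding at x*.
From A_Bᵀ y = c: 5·y_bottling + 1·y_malt = 42; 6·y_bottling + 6·y_malt = 84.
This yields shadow prices y_bottling = 7, y_malt = 7.
Shadow price of malt = 7.

7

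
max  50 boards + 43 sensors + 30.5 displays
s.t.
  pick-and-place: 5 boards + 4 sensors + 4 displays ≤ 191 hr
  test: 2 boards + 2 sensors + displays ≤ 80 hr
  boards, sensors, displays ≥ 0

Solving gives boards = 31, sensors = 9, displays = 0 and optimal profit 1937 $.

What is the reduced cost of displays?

Both pick-and-place and test are binding at x*.
From A_Bᵀ y = c: 5·y_pick-and-place + 2·y_test = 50; 4·y_pick-and-place + 2·y_test = 43.
This yields shadow prices y_pick-and-place = 7, y_test = 7.5.
Reduced cost of displays: c₃ − yᵀa₃ = 30.5 − (7·4 + 7.5·1) = 30.5 − 35.5 = -5.

-5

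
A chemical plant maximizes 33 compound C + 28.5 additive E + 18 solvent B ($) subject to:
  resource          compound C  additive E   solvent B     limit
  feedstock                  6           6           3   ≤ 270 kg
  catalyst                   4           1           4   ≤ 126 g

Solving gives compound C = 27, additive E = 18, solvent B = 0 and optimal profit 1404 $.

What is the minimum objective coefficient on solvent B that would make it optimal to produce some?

19.5

Both feedstock and catalyst are binding at x*.
Dual feasibility on the basic columns requires 6·y_feedstock + 4·y_catalyst = 33, 6·y_feedstock + 1·y_catalyst = 28.5.
Solving: y_feedstock = 4.5, y_catalyst = 1.5.
solvent B enters the basis when its profit ≥ yᵀa₃ = 4.5·3 + 1.5·4 = 19.5.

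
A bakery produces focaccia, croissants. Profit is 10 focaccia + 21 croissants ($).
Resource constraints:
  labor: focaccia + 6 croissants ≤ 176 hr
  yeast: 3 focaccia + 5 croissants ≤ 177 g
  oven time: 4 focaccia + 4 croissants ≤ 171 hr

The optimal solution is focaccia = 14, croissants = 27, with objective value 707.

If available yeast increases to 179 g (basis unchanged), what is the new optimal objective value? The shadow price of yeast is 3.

713

Δb = 2, so new z* = 707 + (3)·(2) = 707 + 6 = 713.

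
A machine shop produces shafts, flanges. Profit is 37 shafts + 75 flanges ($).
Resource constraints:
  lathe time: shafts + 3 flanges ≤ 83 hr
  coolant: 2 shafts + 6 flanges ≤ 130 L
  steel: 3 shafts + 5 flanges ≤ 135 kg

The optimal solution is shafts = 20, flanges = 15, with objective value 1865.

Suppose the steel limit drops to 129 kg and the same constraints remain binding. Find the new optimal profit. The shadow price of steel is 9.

1811

Δb = -6, so new z* = 1865 + (9)·(-6) = 1865 − 54 = 1811.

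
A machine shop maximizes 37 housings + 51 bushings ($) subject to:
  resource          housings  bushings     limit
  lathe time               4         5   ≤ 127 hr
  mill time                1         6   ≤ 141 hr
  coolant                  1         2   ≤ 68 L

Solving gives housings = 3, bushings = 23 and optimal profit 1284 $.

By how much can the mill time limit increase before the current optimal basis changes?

Binding constraints: lathe time, mill time. The basis is B = [[4,5],[1,6]] with det 19.
Per unit increase in mill time, x* moves by d = (-0.2632, 0.2105).
The basis stays optimal until housings reaches 0; allowable increase = 11.4 hr.

11.4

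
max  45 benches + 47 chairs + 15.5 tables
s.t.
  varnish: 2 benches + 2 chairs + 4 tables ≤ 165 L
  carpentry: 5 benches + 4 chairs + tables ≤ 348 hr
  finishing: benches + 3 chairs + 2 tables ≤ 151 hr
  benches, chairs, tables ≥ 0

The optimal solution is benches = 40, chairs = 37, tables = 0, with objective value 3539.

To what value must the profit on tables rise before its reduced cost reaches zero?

18

Check each constraint at x*: varnish 154/165 (slack 11); carpentry 348/348 (tight); finishing 151/151 (tight).
Slack constraints have shadow price 0 (complementary slackness).
The binding rows give the dual system: 5·y_carpentry + 1·y_finishing = 45 and 4·y_carpentry + 3·y_finishing = 47.
This yields shadow prices y_carpentry = 8, y_finishing = 5.
tables enters the basis when its profit ≥ yᵀa₃ = 8·1 + 5·2 = 18.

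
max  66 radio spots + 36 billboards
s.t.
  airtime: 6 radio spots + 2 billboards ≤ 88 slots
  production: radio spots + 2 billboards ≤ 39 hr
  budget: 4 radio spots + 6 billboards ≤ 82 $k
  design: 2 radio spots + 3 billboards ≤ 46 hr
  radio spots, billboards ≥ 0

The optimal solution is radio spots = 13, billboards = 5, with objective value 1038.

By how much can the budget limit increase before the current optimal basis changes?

10

Binding constraints: airtime, budget. The basis is B = [[6,2],[4,6]] with det 28.
Per unit increase in budget, x* moves by d = (-0.0714, 0.2143).
The basis stays optimal until design becomes binding; allowable increase = 10 $k.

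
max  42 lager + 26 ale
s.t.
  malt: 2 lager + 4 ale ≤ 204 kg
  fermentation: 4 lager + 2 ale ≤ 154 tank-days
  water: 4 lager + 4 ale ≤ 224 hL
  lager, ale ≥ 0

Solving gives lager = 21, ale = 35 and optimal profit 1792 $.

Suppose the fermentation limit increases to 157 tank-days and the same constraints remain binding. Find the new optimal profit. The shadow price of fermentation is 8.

Δb = 3, so new z* = 1792 + (8)·(3) = 1792 + 24 = 1816.

1816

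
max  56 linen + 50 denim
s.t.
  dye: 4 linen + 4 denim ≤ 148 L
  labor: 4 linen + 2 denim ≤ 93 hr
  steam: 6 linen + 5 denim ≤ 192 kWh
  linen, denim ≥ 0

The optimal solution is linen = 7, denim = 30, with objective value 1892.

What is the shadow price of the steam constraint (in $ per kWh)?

6

At the optimum: dye uses 148 of 148 (binding); labor uses 88 of 93 (slack = 5); steam uses 192 of 192 (binding).
By complementary slackness, y = 0 for the non-binding constraint.
The binding rows give the dual system: 4·y_dye + 6·y_steam = 56 and 4·y_dye + 5·y_steam = 50.
This yields shadow prices y_dye = 5, y_steam = 6.
Shadow price of steam = 6.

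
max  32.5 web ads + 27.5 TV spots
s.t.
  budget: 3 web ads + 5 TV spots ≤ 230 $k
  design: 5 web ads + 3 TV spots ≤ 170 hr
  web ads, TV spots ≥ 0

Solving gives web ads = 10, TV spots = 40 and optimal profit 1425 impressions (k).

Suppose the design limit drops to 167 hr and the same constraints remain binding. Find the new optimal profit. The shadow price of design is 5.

1410

Δb = -3, so new z* = 1425 + (5)·(-3) = 1425 − 15 = 1410.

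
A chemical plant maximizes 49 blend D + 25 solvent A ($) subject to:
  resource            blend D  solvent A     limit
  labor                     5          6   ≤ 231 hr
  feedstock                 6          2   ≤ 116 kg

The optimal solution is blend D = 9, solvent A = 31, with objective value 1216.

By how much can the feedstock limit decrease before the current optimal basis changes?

39

Binding constraints: labor, feedstock. The basis is B = [[5,6],[6,2]] with det -26.
Per unit decrease in feedstock, x* moves by d = (-0.2308, 0.1923).
The basis stays optimal until blend D reaches 0; allowable decrease = 39 kg.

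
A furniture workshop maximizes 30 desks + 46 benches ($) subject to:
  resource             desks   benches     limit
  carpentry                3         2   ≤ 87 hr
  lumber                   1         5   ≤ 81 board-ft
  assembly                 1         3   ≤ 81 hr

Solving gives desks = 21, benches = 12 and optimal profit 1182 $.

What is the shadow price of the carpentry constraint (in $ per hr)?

8

Check each constraint at x*: carpentry 87/87 (tight); lumber 81/81 (tight); assembly 57/81 (slack 24).
By complementary slackness, y = 0 for the non-binding constraint.
From A_Bᵀ y = c: 3·y_carpentry + 1·y_lumber = 30; 2·y_carpentry + 5·y_lumber = 46.
Solving: y_carpentry = 8, y_lumber = 6.
Shadow price of carpentry = 8.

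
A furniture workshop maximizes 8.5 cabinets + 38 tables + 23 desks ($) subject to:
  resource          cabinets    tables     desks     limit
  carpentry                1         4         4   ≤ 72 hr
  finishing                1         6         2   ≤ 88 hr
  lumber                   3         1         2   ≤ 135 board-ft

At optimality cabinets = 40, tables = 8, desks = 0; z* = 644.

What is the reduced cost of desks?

Check each constraint at x*: carpentry 72/72 (tight); finishing 88/88 (tight); lumber 128/135 (slack 7).
Slack constraints have shadow price 0 (complementary slackness).
The binding rows give the dual system: 1·y_carpentry + 1·y_finishing = 8.5 and 4·y_carpentry + 6·y_finishing = 38.
→ y_carpentry = 6.5 and y_finishing = 2.
Reduced cost of desks: c₃ − yᵀa₃ = 23 − (6.5·4 + 2·2) = 23 − 30 = -7.

-7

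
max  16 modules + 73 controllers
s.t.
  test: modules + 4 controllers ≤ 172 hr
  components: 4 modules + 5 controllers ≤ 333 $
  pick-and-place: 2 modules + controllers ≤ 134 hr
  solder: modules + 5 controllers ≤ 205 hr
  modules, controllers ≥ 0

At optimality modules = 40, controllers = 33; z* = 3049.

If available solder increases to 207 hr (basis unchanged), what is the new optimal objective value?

3067

Check each constraint at x*: test 172/172 (tight); components 325/333 (slack 8); pick-and-place 113/134 (slack 21); solder 205/205 (tight).
Slack constraints have shadow price 0 (complementary slackness).
Dual feasibility on the basic columns requires 1·y_test + 1·y_solder = 16, 4·y_test + 5·y_solder = 73.
This yields shadow prices y_test = 7, y_solder = 9.
Δz = y_solder·Δb = 9 × (2) = 18, so new z* = 3049 + 18 = 3067.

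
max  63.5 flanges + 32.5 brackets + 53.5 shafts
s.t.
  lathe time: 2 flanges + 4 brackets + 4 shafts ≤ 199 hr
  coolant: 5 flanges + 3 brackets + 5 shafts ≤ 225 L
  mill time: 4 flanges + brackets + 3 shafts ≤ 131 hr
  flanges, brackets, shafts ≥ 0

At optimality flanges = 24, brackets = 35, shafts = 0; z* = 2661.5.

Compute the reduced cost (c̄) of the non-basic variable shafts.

-6

At the optimum: lathe time uses 188 of 199 (slack = 11); coolant uses 225 of 225 (binding); mill time uses 131 of 131 (binding).
By complementary slackness, y = 0 for the non-binding constraint.
The binding rows give the dual system: 5·y_coolant + 4·y_mill time = 63.5 and 3·y_coolant + 1·y_mill time = 32.5.
Solving: y_coolant = 9.5, y_mill time = 4.
Reduced cost of shafts: c₃ − yᵀa₃ = 53.5 − (9.5·5 + 4·3) = 53.5 − 59.5 = -6.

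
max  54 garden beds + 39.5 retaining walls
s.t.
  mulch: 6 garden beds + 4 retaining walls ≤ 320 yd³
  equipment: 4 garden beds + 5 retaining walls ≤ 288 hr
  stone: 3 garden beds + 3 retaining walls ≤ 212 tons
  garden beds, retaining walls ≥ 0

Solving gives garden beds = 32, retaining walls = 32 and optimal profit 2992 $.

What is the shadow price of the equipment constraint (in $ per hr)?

1.5

Binding: mulch and equipment. Non-binding: stone (20 unused).
Since stone is not tight, its dual is 0.
The binding rows give the dual system: 6·y_mulch + 4·y_equipment = 54 and 4·y_mulch + 5·y_equipment = 39.5.
→ y_mulch = 8 and y_equipment = 1.5.
Shadow price of equipment = 1.5.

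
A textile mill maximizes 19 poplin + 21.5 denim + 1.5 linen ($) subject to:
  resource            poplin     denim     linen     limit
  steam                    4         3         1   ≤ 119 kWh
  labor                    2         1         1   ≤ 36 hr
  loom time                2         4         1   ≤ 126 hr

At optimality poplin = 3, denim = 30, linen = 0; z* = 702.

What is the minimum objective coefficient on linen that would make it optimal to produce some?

9.5

At the optimum: steam uses 102 of 119 (slack = 17); labor uses 36 of 36 (binding); loom time uses 126 of 126 (binding).
By complementary slackness, y = 0 for the non-binding constraint.
The binding rows give the dual system: 2·y_labor + 2·y_loom time = 19 and 1·y_labor + 4·y_loom time = 21.5.
→ y_labor = 5.5 and y_loom time = 4.
linen enters the basis when its profit ≥ yᵀa₃ = 5.5·1 + 4·1 = 9.5.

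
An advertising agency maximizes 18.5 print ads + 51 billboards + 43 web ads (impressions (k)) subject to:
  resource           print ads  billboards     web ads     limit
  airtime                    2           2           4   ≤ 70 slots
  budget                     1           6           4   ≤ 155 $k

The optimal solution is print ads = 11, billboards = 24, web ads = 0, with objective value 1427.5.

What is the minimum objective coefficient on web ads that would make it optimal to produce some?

Both airtime and budget are binding at x*.
Dual feasibility on the basic columns requires 2·y_airtime + 1·y_budget = 18.5, 2·y_airtime + 6·y_budget = 51.
→ y_airtime = 6 and y_budget = 6.5.
web ads enters the basis when its profit ≥ yᵀa₃ = 6·4 + 6.5·4 = 50.

50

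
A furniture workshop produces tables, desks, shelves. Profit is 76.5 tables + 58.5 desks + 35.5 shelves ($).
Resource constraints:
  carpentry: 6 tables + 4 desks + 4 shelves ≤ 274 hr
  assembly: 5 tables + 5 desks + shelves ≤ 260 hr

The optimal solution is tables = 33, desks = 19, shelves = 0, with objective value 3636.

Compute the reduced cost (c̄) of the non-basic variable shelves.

Check each constraint at x*: carpentry 274/274 (tight); assembly 260/260 (tight).
The binding rows give the dual system: 6·y_carpentry + 5·y_assembly = 76.5 and 4·y_carpentry + 5·y_assembly = 58.5.
→ y_carpentry = 9 and y_assembly = 4.5.
Reduced cost of shelves: c₃ − yᵀa₃ = 35.5 − (9·4 + 4.5·1) = 35.5 − 40.5 = -5.

-5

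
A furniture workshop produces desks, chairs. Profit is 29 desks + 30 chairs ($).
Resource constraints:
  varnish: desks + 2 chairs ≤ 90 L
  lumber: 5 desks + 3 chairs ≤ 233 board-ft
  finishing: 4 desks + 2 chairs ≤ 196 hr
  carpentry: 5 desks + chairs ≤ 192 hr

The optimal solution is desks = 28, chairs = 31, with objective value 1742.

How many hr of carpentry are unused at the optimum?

21

carpentry used = 5·28 + 1·31 = 171; slack = 192 − 171 = 21.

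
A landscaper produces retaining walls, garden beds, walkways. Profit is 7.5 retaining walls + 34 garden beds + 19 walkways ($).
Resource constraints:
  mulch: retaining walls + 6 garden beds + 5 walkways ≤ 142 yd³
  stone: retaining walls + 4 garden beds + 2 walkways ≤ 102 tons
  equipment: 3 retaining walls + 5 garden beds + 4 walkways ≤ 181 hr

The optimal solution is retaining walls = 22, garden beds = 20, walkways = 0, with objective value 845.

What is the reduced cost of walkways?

-2

Check each constraint at x*: mulch 142/142 (tight); stone 102/102 (tight); equipment 166/181 (slack 15).
By complementary slackness, y = 0 for the non-binding constraint.
The binding rows give the dual system: 1·y_mulch + 1·y_stone = 7.5 and 6·y_mulch + 4·y_stone = 34.
→ y_mulch = 2 and y_stone = 5.5.
Reduced cost of walkways: c₃ − yᵀa₃ = 19 − (2·5 + 5.5·2) = 19 − 21 = -2.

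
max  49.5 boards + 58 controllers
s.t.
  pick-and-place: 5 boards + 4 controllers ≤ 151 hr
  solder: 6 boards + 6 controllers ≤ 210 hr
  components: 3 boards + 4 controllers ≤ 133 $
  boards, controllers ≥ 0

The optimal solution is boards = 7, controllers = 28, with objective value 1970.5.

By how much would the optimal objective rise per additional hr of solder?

Check each constraint at x*: pick-and-place 147/151 (slack 4); solder 210/210 (tight); components 133/133 (tight).
Since pick-and-place is not tight, its dual is 0.
From A_Bᵀ y = c: 6·y_solder + 3·y_components = 49.5; 6·y_solder + 4·y_components = 58.
→ y_solder = 4 and y_components = 8.5.
Shadow price of solder = 4.

4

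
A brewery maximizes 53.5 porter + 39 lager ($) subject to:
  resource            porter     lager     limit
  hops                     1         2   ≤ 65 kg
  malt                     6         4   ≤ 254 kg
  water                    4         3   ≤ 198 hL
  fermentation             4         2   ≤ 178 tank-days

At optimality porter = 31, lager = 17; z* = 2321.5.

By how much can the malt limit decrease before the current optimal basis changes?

124

Binding constraints: hops, malt. The basis is B = [[1,2],[6,4]] with det -8.
Per unit decrease in malt, x* moves by d = (-0.25, 0.125).
The basis stays optimal until porter reaches 0; allowable decrease = 124 kg.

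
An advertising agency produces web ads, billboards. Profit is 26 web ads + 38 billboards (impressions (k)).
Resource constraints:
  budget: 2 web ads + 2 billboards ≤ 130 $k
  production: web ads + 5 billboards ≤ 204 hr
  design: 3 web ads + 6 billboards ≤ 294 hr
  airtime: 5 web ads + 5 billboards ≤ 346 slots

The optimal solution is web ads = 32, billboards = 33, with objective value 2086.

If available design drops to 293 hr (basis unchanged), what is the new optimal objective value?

Check each constraint at x*: budget 130/130 (tight); production 197/204 (slack 7); design 294/294 (tight); airtime 325/346 (slack 21).
Slack constraints have shadow price 0 (complementary slackness).
The binding rows give the dual system: 2·y_budget + 3·y_design = 26 and 2·y_budget + 6·y_design = 38.
Solving: y_budget = 7, y_design = 4.
Δz = y_design·Δb = 4 × (-1) = -4, so new z* = 2086 − 4 = 2082.

2082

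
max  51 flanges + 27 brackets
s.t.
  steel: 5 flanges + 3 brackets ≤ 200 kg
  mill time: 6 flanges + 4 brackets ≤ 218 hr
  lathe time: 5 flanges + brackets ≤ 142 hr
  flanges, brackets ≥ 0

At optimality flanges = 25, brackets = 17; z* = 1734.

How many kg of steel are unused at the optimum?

24

steel used = 5·25 + 3·17 = 176; slack = 200 − 176 = 24.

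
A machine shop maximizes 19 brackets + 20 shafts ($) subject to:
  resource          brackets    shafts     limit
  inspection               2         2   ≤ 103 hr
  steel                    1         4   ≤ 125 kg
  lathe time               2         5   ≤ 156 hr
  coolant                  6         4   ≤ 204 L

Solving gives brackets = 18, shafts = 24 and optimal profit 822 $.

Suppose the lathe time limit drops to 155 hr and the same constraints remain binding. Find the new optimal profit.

Binding: lathe time and coolant. Non-binding: inspection (19 unused), steel (11 unused).
Slack constraints have shadow price 0 (complementary slackness).
The binding rows give the dual system: 2·y_lathe time + 6·y_coolant = 19 and 5·y_lathe time + 4·y_coolant = 20.
This yields shadow prices y_lathe time = 2, y_coolant = 2.5.
Δz = y_lathe time·Δb = 2 × (-1) = -2, so new z* = 822 − 2 = 820.

820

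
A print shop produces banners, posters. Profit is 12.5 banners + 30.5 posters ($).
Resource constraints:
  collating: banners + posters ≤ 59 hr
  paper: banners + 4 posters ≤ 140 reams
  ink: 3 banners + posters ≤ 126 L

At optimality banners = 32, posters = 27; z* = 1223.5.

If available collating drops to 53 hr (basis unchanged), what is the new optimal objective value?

At the optimum: collating uses 59 of 59 (binding); paper uses 140 of 140 (binding); ink uses 123 of 126 (slack = 3).
By complementary slackness, y = 0 for the non-binding constraint.
Dual feasibility on the basic columns requires 1·y_collating + 1·y_paper = 12.5, 1·y_collating + 4·y_paper = 30.5.
→ y_collating = 6.5 and y_paper = 6.
Δz = y_collating·Δb = 6.5 × (-6) = -39, so new z* = 1223.5 − 39 = 1184.5.

1184.5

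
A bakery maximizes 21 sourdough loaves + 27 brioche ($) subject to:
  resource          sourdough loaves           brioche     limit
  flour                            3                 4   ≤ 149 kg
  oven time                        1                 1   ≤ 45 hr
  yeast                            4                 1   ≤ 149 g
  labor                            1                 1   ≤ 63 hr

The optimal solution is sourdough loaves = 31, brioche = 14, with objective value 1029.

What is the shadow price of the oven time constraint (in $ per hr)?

Binding: flour and oven time. Non-binding: yeast (11 unused), labor (18 unused).
Since yeast, labor are not tight, their duals are 0.
Dual feasibility on the basic columns requires 3·y_flour + 1·y_oven time = 21, 4·y_flour + 1·y_oven time = 27.
→ y_flour = 6 and y_oven time = 3.
Shadow price of oven time = 3.

3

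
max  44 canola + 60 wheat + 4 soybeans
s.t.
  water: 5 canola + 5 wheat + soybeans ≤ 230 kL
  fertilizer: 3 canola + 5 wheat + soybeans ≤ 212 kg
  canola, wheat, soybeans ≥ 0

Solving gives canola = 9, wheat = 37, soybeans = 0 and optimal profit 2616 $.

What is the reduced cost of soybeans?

At the optimum: water uses 230 of 230 (binding); fertilizer uses 212 of 212 (binding).
The binding rows give the dual system: 5·y_water + 3·y_fertilizer = 44 and 5·y_water + 5·y_fertilizer = 60.
Solving: y_water = 4, y_fertilizer = 8.
Reduced cost of soybeans: c₃ − yᵀa₃ = 4 − (4·1 + 8·1) = 4 − 12 = -8.

-8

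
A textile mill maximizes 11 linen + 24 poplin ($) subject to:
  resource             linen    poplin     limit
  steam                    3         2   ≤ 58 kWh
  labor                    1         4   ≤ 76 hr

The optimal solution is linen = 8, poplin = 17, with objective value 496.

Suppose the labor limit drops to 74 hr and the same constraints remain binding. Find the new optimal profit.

486

Both steam and labor are binding at x*.
Dual feasibility on the basic columns requires 3·y_steam + 1·y_labor = 11, 2·y_steam + 4·y_labor = 24.
→ y_steam = 2 and y_labor = 5.
Δz = y_labor·Δb = 5 × (-2) = -10, so new z* = 496 − 10 = 486.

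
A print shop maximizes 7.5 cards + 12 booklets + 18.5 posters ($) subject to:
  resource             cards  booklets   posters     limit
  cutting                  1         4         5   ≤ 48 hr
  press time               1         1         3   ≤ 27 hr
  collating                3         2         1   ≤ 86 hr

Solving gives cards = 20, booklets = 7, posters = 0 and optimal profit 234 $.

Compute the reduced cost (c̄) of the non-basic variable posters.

Check each constraint at x*: cutting 48/48 (tight); press time 27/27 (tight); collating 74/86 (slack 12).
Slack constraints have shadow price 0 (complementary slackness).
Dual feasibility on the basic columns requires 1·y_cutting + 1·y_press time = 7.5, 4·y_cutting + 1·y_press time = 12.
→ y_cutting = 1.5 and y_press time = 6.
Reduced cost of posters: c₃ − yᵀa₃ = 18.5 − (1.5·5 + 6·3) = 18.5 − 25.5 = -7.

-7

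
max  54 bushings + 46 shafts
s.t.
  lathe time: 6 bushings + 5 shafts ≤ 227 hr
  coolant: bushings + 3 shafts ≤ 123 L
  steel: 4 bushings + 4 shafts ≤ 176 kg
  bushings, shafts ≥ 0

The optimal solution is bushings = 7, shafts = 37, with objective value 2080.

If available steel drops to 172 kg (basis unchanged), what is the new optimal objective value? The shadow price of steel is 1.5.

Δb = -4, so new z* = 2080 + (1.5)·(-4) = 2080 − 6 = 2074.

2074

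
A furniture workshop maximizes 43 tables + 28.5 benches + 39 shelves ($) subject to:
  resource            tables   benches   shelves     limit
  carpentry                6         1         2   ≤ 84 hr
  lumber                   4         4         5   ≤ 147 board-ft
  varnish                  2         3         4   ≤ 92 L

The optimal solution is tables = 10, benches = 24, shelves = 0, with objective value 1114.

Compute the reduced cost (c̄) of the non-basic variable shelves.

At the optimum: carpentry uses 84 of 84 (binding); lumber uses 136 of 147 (slack = 11); varnish uses 92 of 92 (binding).
Since lumber is not tight, its dual is 0.
From A_Bᵀ y = c: 6·y_carpentry + 2·y_varnish = 43; 1·y_carpentry + 3·y_varnish = 28.5.
This yields shadow prices y_carpentry = 4.5, y_varnish = 8.
Reduced cost of shelves: c₃ − yᵀa₃ = 39 − (4.5·2 + 8·4) = 39 − 41 = -2.

-2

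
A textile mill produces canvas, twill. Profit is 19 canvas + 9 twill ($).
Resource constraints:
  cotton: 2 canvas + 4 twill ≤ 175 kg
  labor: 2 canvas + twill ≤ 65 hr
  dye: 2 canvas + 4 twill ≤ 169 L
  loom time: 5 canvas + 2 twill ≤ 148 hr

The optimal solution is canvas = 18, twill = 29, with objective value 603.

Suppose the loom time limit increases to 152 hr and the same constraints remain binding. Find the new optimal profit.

607

Check each constraint at x*: cotton 152/175 (slack 23); labor 65/65 (tight); dye 152/169 (slack 17); loom time 148/148 (tight).
Since cotton, dye are not tight, their duals are 0.
From A_Bᵀ y = c: 2·y_labor + 5·y_loom time = 19; 1·y_labor + 2·y_loom time = 9.
Solving: y_labor = 7, y_loom time = 1.
Δz = y_loom time·Δb = 1 × (4) = 4, so new z* = 603 + 4 = 607.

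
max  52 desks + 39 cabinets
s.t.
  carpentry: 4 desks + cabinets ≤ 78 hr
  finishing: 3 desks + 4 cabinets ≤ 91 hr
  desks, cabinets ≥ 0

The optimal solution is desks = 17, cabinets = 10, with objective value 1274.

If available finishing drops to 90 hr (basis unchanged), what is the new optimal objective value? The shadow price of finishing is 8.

1266

Δb = -1, so new z* = 1274 + (8)·(-1) = 1274 − 8 = 1266.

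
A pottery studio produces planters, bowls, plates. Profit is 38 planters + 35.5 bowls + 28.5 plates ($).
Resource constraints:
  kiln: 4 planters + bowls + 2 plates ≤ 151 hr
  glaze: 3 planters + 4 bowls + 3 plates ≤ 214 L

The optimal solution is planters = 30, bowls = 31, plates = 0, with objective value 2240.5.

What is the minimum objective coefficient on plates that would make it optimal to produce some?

31

At the optimum: kiln uses 151 of 151 (binding); glaze uses 214 of 214 (binding).
The binding rows give the dual system: 4·y_kiln + 3·y_glaze = 38 and 1·y_kiln + 4·y_glaze = 35.5.
This yields shadow prices y_kiln = 3.5, y_glaze = 8.
plates enters the basis when its profit ≥ yᵀa₃ = 3.5·2 + 8·3 = 31.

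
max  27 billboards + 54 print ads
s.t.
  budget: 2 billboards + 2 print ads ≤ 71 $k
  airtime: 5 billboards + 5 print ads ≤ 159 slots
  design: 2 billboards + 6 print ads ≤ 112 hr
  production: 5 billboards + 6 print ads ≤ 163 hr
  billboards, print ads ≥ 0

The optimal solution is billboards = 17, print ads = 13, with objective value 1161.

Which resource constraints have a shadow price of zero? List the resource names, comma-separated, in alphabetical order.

budget: 60/71 (slack 11)
airtime: 150/159 (slack 9)
design: 112/112 (binding)
production: 163/163 (binding)
By complementary slackness, a constraint with positive slack has shadow price 0 → airtime, budget.

airtime, budget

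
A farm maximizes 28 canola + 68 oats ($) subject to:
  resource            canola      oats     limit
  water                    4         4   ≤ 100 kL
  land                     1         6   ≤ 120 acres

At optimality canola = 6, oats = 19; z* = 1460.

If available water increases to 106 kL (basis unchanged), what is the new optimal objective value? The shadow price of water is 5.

1490

Δb = 6, so new z* = 1460 + (5)·(6) = 1460 + 30 = 1490.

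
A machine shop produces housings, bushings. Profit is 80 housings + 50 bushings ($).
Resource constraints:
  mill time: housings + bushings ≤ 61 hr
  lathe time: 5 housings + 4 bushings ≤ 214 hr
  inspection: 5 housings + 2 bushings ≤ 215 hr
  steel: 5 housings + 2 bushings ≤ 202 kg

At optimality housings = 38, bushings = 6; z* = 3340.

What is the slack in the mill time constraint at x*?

17

mill time used = 1·38 + 1·6 = 44; slack = 61 − 44 = 17.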